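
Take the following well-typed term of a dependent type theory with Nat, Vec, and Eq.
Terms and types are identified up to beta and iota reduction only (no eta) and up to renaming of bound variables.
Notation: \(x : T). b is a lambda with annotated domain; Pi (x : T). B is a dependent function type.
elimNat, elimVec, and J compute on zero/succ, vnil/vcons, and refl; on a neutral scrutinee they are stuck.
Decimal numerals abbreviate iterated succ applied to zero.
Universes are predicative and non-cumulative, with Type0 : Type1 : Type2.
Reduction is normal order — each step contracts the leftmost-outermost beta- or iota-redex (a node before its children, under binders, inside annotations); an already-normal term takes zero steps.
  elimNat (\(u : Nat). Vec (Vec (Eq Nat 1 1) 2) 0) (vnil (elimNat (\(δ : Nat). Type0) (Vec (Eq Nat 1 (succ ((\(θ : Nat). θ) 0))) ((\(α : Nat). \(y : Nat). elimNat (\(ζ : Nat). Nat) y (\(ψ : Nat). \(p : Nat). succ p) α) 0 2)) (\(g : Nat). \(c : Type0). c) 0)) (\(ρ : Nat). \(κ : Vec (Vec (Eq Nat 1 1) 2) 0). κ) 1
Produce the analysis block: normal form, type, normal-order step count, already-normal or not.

normal form:
  vnil (Vec (Eq Nat 1 1) 2)
the term's type:
  Vec (Vec (Eq Nat 1 1) 2) 0
steps to reach normal form (normal order): 9
already normal: no
first redex: an elimNat iota-redex


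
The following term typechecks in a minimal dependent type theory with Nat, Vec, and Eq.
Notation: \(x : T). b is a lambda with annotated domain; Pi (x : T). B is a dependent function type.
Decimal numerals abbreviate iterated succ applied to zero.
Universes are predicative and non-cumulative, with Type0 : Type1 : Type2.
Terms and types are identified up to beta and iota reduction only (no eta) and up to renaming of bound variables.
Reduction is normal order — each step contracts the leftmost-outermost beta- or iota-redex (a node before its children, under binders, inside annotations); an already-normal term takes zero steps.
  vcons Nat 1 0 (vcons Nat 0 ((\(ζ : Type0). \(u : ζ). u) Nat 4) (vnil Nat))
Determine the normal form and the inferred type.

reduced normal form:
  vcons Nat 1 0 (vcons Nat 0 4 (vnil Nat))
inferred type:
  Vec Nat 2


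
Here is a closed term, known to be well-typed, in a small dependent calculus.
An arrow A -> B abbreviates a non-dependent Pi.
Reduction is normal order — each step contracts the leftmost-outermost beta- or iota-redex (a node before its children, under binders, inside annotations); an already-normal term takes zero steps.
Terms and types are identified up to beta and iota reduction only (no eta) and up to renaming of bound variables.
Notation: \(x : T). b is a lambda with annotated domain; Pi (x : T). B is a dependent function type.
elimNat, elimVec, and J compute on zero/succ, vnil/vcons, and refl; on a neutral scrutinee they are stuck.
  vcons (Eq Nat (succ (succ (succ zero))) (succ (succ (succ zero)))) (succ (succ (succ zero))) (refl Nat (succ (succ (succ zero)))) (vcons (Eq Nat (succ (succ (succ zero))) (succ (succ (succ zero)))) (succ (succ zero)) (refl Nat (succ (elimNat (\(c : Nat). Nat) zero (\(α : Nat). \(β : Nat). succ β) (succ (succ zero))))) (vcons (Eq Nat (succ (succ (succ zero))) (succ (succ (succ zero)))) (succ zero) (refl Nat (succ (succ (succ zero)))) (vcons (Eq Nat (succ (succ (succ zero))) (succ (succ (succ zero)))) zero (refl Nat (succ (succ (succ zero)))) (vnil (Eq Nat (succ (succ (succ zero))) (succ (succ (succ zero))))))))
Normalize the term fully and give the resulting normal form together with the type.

resulting normal form:
  vcons (Eq Nat (succ (succ (succ zero))) (succ (succ (succ zero)))) (succ (succ (succ zero))) (refl Nat (succ (succ (succ zero)))) (vcons (Eq Nat (succ (succ (succ zero))) (succ (succ (succ zero)))) (succ (succ zero)) (refl Nat (succ (succ (succ zero)))) (vcons (Eq Nat (succ (succ (succ zero))) (succ (succ (succ zero)))) (succ zero) (refl Nat (succ (succ (succ zero)))) (vcons (Eq Nat (succ (succ (succ zero))) (succ (succ (succ zero)))) zero (refl Nat (succ (succ (succ zero)))) (vnil (Eq Nat (succ (succ (succ zero))) (succ (succ (succ zero))))))))
type:
  Vec (Eq Nat (succ (succ (succ zero))) (succ (succ (succ zero)))) (succ (succ (succ (succ zero))))
observation: the term reaches its normal form after 7 normal-order steps.


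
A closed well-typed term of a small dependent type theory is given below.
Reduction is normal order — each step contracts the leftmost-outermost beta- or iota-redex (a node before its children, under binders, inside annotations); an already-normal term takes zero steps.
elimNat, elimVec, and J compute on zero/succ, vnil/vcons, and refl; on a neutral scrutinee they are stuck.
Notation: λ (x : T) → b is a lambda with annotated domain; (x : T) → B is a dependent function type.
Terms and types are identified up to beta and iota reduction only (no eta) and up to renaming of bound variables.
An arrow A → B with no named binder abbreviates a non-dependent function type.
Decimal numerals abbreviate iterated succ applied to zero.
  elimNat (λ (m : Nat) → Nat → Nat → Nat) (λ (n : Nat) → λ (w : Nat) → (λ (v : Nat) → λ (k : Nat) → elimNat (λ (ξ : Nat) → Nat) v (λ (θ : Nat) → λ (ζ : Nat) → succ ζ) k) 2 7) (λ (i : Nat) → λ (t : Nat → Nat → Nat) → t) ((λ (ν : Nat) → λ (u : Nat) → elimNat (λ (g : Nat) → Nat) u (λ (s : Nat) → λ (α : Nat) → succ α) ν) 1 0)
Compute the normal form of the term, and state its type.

reduced normal form:
  λ (m : Nat) → λ (n : Nat) → 9
type:
  Nat → Nat → Nat
observation: contracting a beta-redex first, the term normalizes in 34 steps.


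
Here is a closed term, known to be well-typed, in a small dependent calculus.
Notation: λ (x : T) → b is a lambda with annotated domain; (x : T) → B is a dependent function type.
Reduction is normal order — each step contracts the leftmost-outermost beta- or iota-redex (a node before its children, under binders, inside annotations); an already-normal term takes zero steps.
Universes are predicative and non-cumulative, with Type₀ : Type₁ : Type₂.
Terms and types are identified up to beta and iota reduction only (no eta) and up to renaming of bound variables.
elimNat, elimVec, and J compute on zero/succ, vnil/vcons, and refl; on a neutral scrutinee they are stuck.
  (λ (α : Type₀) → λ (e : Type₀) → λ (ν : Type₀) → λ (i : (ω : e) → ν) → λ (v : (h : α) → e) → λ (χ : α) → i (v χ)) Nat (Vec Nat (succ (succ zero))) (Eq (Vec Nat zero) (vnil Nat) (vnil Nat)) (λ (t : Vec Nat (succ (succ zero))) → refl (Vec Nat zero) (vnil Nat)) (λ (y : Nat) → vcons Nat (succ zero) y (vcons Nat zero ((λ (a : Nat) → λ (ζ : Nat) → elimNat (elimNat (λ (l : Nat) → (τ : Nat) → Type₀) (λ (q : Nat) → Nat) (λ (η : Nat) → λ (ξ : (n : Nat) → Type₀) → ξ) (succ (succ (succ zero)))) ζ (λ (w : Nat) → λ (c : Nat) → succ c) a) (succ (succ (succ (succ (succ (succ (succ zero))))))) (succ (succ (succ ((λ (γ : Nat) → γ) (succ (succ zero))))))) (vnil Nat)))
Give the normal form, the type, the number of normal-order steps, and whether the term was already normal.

normal form:
  λ (α : Nat) → refl (Vec Nat zero) (vnil Nat)
type:
  (α : Nat) → Eq (Vec Nat zero) (vnil Nat) (vnil Nat)
reduction steps (normal order): 6
term was already normal: no
first redex: a beta-redex


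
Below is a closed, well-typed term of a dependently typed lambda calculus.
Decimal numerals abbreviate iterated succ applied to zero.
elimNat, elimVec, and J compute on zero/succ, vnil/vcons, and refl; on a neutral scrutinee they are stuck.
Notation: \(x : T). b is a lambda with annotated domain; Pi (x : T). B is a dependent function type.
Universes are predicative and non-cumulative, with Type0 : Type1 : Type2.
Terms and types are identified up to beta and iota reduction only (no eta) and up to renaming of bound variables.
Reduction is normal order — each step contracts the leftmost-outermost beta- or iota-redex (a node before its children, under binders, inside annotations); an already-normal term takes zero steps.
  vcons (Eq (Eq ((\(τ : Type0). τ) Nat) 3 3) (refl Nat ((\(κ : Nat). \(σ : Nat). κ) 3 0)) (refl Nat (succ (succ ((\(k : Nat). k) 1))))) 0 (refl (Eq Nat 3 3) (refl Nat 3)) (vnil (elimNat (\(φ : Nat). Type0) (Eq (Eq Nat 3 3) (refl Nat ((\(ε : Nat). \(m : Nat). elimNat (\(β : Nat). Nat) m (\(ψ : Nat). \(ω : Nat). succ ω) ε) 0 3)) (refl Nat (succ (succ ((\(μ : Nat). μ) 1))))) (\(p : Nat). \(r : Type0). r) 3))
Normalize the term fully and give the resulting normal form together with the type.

reduced normal form:
  vcons (Eq (Eq Nat 3 3) (refl Nat 3) (refl Nat 3)) 0 (refl (Eq Nat 3 3) (refl Nat 3)) (vnil (Eq (Eq Nat 3 3) (refl Nat 3) (refl Nat 3)))
inferred type:
  Vec (Eq (Eq Nat 3 3) (refl Nat 3) (refl Nat 3)) 1
observation: the first redex contracted is a beta-redex; the normal form is reached in 18 normal-order steps.


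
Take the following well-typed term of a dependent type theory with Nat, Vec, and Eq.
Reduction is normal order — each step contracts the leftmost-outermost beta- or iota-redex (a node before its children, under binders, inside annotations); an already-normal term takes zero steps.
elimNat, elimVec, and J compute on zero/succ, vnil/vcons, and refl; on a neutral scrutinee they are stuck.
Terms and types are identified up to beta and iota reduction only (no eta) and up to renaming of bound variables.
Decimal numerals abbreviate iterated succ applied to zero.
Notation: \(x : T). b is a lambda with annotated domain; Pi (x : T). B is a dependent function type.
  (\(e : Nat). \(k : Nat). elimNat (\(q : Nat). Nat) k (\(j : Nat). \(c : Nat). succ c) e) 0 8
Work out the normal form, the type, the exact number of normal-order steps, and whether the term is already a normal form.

normal form:
  8
the term's type:
  Nat
normal-order step count: 3
term was already normal: no
first contracted redex: a beta-redex


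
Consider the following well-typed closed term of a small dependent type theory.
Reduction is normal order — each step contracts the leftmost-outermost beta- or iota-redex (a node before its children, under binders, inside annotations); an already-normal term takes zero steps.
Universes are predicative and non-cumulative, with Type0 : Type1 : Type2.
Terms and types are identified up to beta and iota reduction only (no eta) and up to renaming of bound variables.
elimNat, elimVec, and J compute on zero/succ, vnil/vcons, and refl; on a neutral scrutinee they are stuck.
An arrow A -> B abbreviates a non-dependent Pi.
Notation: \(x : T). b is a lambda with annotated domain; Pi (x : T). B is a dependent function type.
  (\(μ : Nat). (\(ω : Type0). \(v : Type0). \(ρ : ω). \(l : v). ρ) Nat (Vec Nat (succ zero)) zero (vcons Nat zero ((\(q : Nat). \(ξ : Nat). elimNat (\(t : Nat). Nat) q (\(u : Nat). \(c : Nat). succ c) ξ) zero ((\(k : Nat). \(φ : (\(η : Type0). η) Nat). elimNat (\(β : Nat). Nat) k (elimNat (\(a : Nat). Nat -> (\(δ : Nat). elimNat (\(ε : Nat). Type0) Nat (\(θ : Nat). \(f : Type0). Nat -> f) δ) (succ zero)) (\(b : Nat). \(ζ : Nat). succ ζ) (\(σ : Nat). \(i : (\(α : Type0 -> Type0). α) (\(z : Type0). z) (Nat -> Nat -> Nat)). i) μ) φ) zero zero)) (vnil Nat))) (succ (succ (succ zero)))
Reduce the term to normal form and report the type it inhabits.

resulting normal form:
  zero
type:
  Nat


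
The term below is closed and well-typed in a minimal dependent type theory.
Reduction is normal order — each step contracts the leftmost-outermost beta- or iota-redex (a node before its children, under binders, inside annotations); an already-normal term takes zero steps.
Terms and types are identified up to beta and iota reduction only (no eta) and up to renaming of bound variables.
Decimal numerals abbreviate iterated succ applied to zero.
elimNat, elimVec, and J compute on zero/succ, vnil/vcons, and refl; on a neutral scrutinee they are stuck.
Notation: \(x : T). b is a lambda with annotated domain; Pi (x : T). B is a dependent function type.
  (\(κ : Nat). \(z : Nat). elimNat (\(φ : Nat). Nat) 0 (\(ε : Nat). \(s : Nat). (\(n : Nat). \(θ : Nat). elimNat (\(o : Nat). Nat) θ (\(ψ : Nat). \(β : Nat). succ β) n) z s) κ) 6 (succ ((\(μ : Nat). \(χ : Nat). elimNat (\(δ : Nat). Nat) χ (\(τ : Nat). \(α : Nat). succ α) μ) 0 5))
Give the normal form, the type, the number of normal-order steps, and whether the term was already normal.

reduced normal form:
  36
type:
  Nat
reduction steps (normal order): 165
started in normal form: no
first redex: a beta-redex


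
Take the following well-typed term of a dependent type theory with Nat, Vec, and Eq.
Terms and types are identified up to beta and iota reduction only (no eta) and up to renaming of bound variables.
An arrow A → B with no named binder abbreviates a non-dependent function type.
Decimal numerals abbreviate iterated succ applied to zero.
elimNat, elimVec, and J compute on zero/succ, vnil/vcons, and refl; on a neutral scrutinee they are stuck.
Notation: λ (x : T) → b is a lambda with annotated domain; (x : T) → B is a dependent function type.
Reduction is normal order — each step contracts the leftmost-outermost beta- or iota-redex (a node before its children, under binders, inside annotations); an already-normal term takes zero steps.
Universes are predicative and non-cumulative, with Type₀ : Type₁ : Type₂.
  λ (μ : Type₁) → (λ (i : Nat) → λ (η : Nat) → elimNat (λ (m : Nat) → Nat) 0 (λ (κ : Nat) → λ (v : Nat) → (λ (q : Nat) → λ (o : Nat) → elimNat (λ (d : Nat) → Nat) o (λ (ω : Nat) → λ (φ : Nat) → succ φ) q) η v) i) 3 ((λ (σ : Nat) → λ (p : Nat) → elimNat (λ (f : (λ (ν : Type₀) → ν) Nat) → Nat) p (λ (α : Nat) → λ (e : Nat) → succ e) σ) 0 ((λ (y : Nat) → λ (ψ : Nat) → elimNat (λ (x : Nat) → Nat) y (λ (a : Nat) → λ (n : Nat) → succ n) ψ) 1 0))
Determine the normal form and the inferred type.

normal form:
  λ (μ : Type₁) → 3
type:
  Type₁ → Nat
observation: 48 normal-order steps separate the term from its normal form.


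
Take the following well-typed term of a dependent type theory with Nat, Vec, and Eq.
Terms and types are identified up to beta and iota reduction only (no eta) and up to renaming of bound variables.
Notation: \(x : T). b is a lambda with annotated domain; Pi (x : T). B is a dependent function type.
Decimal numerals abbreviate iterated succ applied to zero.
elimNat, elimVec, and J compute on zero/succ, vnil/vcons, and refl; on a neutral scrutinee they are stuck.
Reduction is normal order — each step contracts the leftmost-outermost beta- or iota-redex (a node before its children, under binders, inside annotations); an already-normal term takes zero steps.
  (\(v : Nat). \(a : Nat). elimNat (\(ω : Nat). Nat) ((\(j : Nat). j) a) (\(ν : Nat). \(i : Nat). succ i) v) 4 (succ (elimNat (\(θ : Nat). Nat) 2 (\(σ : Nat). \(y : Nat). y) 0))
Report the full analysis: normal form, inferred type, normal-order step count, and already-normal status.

normal form:
  7
type:
  Nat
steps to reach normal form (normal order): 17
term was already normal: no
first redex: a beta-redex


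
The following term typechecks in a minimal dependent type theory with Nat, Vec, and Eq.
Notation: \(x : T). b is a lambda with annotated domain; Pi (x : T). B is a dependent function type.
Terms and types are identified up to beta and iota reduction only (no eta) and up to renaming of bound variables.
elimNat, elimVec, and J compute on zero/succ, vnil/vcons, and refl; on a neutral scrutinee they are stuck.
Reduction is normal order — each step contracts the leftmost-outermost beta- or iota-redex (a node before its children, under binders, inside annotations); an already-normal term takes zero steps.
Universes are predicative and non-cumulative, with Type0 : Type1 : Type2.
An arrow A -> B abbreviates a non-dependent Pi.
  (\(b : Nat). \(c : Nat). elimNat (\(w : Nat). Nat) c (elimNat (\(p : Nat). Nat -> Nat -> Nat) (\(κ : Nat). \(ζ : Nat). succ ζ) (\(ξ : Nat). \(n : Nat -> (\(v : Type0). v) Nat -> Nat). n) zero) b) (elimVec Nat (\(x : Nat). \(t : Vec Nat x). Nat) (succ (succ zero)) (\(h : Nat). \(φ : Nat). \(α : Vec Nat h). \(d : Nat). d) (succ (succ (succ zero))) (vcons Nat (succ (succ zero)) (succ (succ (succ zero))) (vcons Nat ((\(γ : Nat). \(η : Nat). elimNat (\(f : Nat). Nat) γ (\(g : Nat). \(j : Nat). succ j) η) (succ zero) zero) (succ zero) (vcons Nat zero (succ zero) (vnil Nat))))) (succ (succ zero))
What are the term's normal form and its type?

normal form:
  succ (succ (succ (succ zero)))
type:
  Nat


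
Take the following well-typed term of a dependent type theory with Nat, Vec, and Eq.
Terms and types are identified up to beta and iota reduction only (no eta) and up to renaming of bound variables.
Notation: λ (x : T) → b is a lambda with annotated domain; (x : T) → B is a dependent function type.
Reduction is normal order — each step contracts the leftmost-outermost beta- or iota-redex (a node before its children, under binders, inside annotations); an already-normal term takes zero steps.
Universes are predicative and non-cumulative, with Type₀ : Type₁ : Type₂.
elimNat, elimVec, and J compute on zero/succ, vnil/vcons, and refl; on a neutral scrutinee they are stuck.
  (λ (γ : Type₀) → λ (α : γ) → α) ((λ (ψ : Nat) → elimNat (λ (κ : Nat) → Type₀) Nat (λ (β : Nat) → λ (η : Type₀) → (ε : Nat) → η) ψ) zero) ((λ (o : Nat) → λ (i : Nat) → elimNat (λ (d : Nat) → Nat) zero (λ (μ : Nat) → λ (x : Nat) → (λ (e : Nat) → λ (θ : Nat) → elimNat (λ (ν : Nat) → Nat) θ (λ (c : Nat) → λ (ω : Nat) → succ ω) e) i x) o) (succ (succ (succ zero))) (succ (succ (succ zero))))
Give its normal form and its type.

resulting normal form:
  succ (succ (succ (succ (succ (succ (succ (succ (succ zero))))))))
type:
  Nat
observation: 50 normal-order steps separate the term from its normal form.


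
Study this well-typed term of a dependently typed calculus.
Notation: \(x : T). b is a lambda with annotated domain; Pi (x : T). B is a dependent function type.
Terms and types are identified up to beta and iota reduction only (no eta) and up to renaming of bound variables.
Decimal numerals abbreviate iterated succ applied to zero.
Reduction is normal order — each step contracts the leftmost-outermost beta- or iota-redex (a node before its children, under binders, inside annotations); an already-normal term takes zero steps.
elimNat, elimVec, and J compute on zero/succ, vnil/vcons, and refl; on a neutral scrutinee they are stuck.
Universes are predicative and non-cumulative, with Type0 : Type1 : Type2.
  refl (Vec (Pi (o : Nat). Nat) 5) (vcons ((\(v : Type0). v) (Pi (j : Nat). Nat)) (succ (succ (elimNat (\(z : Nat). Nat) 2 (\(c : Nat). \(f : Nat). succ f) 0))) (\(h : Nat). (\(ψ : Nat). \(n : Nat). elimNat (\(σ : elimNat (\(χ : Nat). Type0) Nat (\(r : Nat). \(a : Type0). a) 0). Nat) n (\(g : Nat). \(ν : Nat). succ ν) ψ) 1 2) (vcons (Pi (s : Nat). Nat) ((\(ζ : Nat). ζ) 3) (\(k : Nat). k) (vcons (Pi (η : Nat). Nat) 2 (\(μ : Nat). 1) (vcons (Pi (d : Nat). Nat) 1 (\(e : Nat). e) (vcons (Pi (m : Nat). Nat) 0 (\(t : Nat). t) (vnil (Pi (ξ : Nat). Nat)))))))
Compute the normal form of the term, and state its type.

normal form:
  refl (Vec (Pi (o : Nat). Nat) 5) (vcons (Pi (v : Nat). Nat) 4 (\(j : Nat). 3) (vcons (Pi (z : Nat). Nat) 3 (\(c : Nat). c) (vcons (Pi (f : Nat). Nat) 2 (\(h : Nat). 1) (vcons (Pi (ψ : Nat). Nat) 1 (\(n : Nat). n) (vcons (Pi (σ : Nat). Nat) 0 (\(χ : Nat). χ) (vnil (Pi (r : Nat). Nat)))))))
inferred type:
  Eq (Vec (Pi (o : Nat). Nat) 5) (vcons (Pi (v : Nat). Nat) 4 (\(j : Nat). 3) (vcons (Pi (z : Nat). Nat) 3 (\(c : Nat). c) (vcons (Pi (f : Nat). Nat) 2 (\(h : Nat). 1) (vcons (Pi (ψ : Nat). Nat) 1 (\(n : Nat). n) (vcons (Pi (σ : Nat). Nat) 0 (\(χ : Nat). χ) (vnil (Pi (r : Nat). Nat))))))) (vcons (Pi (a : Nat). Nat) 4 (\(g : Nat). 3) (vcons (Pi (ν : Nat). Nat) 3 (\(s : Nat). s) (vcons (Pi (ζ : Nat). Nat) 2 (\(k : Nat). 1) (vcons (Pi (η : Nat). Nat) 1 (\(μ : Nat). μ) (vcons (Pi (d : Nat). Nat) 0 (\(e : Nat). e) (vnil (Pi (m : Nat). Nat)))))))


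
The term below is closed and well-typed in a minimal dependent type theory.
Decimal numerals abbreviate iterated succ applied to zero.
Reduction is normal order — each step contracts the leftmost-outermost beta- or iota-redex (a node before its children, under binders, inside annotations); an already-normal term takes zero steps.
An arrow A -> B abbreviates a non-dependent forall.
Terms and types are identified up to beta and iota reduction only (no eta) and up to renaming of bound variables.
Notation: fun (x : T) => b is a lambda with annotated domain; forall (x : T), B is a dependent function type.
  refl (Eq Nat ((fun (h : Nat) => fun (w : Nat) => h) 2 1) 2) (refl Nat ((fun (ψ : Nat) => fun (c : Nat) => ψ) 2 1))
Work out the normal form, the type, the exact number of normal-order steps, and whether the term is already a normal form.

normal form:
  refl (Eq Nat 2 2) (refl Nat 2)
the term's type:
  Eq (Eq Nat 2 2) (refl Nat 2) (refl Nat 2)
reduction steps (normal order): 4
already normal: no
first redex: a beta-redex


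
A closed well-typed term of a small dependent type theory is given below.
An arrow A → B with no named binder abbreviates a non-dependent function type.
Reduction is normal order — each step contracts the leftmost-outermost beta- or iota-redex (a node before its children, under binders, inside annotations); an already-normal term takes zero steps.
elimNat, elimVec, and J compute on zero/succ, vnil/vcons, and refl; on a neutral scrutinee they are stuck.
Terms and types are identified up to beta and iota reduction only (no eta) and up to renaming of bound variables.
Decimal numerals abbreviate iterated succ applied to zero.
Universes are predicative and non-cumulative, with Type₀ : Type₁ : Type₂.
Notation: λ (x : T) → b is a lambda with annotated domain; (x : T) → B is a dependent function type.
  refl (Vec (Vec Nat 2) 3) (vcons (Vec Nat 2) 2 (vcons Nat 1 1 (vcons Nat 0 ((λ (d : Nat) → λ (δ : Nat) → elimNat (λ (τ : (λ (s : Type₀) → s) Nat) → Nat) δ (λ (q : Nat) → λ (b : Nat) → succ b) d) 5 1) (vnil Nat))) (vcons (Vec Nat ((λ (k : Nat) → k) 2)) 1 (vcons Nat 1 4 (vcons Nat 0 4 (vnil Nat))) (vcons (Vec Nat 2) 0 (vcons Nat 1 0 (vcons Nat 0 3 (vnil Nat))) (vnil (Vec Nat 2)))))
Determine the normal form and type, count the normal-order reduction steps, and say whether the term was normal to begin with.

resulting normal form:
  refl (Vec (Vec Nat 2) 3) (vcons (Vec Nat 2) 2 (vcons Nat 1 1 (vcons Nat 0 6 (vnil Nat))) (vcons (Vec Nat 2) 1 (vcons Nat 1 4 (vcons Nat 0 4 (vnil Nat))) (vcons (Vec Nat 2) 0 (vcons Nat 1 0 (vcons Nat 0 3 (vnil Nat))) (vnil (Vec Nat 2)))))
the term's type:
  Eq (Vec (Vec Nat 2) 3) (vcons (Vec Nat 2) 2 (vcons Nat 1 1 (vcons Nat 0 6 (vnil Nat))) (vcons (Vec Nat 2) 1 (vcons Nat 1 4 (vcons Nat 0 4 (vnil Nat))) (vcons (Vec Nat 2) 0 (vcons Nat 1 0 (vcons Nat 0 3 (vnil Nat))) (vnil (Vec Nat 2))))) (vcons (Vec Nat 2) 2 (vcons Nat 1 1 (vcons Nat 0 6 (vnil Nat))) (vcons (Vec Nat 2) 1 (vcons Nat 1 4 (vcons Nat 0 4 (vnil Nat))) (vcons (Vec Nat 2) 0 (vcons Nat 1 0 (vcons Nat 0 3 (vnil Nat))) (vnil (Vec Nat 2)))))
steps to reach normal form (normal order): 19
term was already normal: no
first redex: a beta-redex


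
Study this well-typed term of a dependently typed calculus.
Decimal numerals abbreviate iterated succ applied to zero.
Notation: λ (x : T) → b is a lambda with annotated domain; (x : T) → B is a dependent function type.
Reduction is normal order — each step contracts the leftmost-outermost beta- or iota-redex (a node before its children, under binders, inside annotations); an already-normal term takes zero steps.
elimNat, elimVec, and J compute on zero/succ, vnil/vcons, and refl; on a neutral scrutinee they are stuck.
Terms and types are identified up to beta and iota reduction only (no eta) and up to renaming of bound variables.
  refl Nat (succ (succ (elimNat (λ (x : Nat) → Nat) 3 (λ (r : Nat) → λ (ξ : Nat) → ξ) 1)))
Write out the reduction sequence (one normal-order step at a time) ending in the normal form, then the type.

normal-order reduction:
  refl Nat (succ (succ (elimNat (λ (x : Nat) → Nat) 3 (λ (r : Nat) → λ (ξ : Nat) → ξ) 1)))
  ~> refl Nat (succ (succ ((λ (x : Nat) → λ (r : Nat) → r) 0 (elimNat (λ (ξ : Nat) → Nat) 3 (λ (z : Nat) → λ (w : Nat) → w) 0))))
  ~> refl Nat (succ (succ ((λ (x : Nat) → x) (elimNat (λ (r : Nat) → Nat) 3 (λ (ξ : Nat) → λ (z : Nat) → z) 0))))
  ~> refl Nat (succ (succ (elimNat (λ (x : Nat) → Nat) 3 (λ (r : Nat) → λ (ξ : Nat) → ξ) 0)))
  ~> refl Nat 5
type:
  Eq Nat 5 5


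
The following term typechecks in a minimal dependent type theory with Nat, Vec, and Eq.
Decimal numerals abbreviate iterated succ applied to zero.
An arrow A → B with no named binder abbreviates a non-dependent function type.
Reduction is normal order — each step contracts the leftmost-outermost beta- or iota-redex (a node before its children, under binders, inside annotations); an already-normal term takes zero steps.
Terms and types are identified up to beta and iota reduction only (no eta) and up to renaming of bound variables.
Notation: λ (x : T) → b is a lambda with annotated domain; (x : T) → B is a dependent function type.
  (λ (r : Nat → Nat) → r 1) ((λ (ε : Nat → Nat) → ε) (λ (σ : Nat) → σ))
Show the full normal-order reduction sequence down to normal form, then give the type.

reduction (normal order):
  (λ (r : Nat → Nat) → r 1) ((λ (ε : Nat → Nat) → ε) (λ (σ : Nat) → σ))
  ~> (λ (r : Nat → Nat) → r) (λ (ε : Nat) → ε) 1
  ~> (λ (r : Nat) → r) 1
  ~> 1
type:
  Nat


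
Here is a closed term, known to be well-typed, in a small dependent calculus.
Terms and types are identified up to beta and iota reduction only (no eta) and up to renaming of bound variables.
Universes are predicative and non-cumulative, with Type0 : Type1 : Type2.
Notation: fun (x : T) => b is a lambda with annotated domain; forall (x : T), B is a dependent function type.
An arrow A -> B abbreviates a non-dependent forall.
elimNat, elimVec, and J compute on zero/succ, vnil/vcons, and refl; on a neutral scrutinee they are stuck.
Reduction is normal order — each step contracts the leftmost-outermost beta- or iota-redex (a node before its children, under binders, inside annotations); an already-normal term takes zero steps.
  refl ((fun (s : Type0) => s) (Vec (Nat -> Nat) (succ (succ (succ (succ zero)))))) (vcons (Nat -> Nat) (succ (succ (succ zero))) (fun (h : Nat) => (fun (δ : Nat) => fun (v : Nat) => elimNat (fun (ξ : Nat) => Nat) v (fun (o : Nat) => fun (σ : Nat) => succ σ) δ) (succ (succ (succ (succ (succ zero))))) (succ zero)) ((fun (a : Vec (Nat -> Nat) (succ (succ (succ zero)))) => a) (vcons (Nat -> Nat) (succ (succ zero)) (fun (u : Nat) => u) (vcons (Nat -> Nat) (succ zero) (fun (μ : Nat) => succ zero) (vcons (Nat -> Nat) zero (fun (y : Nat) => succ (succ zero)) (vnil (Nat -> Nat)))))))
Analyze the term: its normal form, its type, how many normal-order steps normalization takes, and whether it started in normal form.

normal form:
  refl (Vec (Nat -> Nat) (succ (succ (succ (succ zero))))) (vcons (Nat -> Nat) (succ (succ (succ zero))) (fun (s : Nat) => succ (succ (succ (succ (succ (succ zero)))))) (vcons (Nat -> Nat) (succ (succ zero)) (fun (h : Nat) => h) (vcons (Nat -> Nat) (succ zero) (fun (δ : Nat) => succ zero) (vcons (Nat -> Nat) zero (fun (v : Nat) => succ (succ zero)) (vnil (Nat -> Nat))))))
the term's type:
  Eq (Vec (Nat -> Nat) (succ (succ (succ (succ zero))))) (vcons (Nat -> Nat) (succ (succ (succ zero))) (fun (s : Nat) => succ (succ (succ (succ (succ (succ zero)))))) (vcons (Nat -> Nat) (succ (succ zero)) (fun (h : Nat) => h) (vcons (Nat -> Nat) (succ zero) (fun (δ : Nat) => succ zero) (vcons (Nat -> Nat) zero (fun (v : Nat) => succ (succ zero)) (vnil (Nat -> Nat)))))) (vcons (Nat -> Nat) (succ (succ (succ zero))) (fun (ξ : Nat) => succ (succ (succ (succ (succ (succ zero)))))) (vcons (Nat -> Nat) (succ (succ zero)) (fun (o : Nat) => o) (vcons (Nat -> Nat) (succ zero) (fun (σ : Nat) => succ zero) (vcons (Nat -> Nat) zero (fun (a : Nat) => succ (succ zero)) (vnil (Nat -> Nat))))))
normal-order step count: 20
started in normal form: no
first redex: a beta-redex


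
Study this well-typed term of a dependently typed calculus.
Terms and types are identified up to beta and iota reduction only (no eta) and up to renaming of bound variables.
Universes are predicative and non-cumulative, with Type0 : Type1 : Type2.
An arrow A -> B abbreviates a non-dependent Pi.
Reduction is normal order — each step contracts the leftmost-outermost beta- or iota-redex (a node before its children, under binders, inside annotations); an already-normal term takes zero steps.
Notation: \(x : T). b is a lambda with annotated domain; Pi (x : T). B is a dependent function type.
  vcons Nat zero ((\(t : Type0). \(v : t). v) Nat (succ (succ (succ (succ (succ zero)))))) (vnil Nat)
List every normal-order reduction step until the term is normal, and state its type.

reduction (normal order):
  vcons Nat zero ((\(t : Type0). \(v : t). v) Nat (succ (succ (succ (succ (succ zero)))))) (vnil Nat)
  ~> vcons Nat zero ((\(t : Nat). t) (succ (succ (succ (succ (succ zero)))))) (vnil Nat)
  ~> vcons Nat zero (succ (succ (succ (succ (succ zero))))) (vnil Nat)
inferred type:
  Vec Nat (succ zero)


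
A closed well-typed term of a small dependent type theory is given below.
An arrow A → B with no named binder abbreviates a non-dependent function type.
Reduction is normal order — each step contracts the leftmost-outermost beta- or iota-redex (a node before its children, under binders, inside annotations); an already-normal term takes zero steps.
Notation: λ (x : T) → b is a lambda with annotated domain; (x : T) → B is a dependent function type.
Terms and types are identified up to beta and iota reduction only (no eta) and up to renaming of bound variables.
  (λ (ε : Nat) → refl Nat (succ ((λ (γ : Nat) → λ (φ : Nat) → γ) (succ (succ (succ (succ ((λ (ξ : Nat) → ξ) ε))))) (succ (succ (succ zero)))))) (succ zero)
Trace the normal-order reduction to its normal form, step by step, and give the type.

normal-order reduction sequence:
  (λ (ε : Nat) → refl Nat (succ ((λ (γ : Nat) → λ (φ : Nat) → γ) (succ (succ (succ (succ ((λ (ξ : Nat) → ξ) ε))))) (succ (succ (succ zero)))))) (succ zero)
  ~> refl Nat (succ ((λ (ε : Nat) → λ (γ : Nat) → ε) (succ (succ (succ (succ ((λ (φ : Nat) → φ) (succ zero)))))) (succ (succ (succ zero)))))
  ~> refl Nat (succ ((λ (ε : Nat) → succ (succ (succ (succ ((λ (γ : Nat) → γ) (succ zero)))))) (succ (succ (succ zero)))))
  ~> refl Nat (succ (succ (succ (succ (succ ((λ (ε : Nat) → ε) (succ zero)))))))
  ~> refl Nat (succ (succ (succ (succ (succ (succ zero))))))
the term's type:
  Eq Nat (succ (succ (succ (succ (succ (succ zero)))))) (succ (succ (succ (succ (succ (succ zero))))))


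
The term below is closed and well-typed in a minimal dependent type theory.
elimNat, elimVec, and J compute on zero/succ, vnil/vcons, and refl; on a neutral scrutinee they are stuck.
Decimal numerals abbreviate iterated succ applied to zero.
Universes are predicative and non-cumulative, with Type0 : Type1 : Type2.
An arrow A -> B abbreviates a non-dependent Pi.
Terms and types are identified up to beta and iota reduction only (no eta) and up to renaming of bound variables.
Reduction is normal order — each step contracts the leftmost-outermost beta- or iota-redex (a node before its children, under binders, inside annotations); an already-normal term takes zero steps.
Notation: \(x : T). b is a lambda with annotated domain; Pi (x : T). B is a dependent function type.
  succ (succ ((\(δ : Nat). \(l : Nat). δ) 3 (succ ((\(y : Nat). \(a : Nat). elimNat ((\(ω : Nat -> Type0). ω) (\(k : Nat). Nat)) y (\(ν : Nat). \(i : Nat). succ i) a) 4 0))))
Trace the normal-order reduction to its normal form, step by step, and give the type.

normal-order reduction:
  succ (succ ((\(δ : Nat). \(l : Nat). δ) 3 (succ ((\(y : Nat). \(a : Nat). elimNat ((\(ω : Nat -> Type0). ω) (\(k : Nat). Nat)) y (\(ν : Nat). \(i : Nat). succ i) a) 4 0))))
  ~> succ (succ ((\(δ : Nat). 3) (succ ((\(l : Nat). \(y : Nat). elimNat ((\(a : Nat -> Type0). a) (\(ω : Nat). Nat)) l (\(k : Nat). \(ν : Nat). succ ν) y) 4 0))))
  ~> 5
the term's type:
  Nat


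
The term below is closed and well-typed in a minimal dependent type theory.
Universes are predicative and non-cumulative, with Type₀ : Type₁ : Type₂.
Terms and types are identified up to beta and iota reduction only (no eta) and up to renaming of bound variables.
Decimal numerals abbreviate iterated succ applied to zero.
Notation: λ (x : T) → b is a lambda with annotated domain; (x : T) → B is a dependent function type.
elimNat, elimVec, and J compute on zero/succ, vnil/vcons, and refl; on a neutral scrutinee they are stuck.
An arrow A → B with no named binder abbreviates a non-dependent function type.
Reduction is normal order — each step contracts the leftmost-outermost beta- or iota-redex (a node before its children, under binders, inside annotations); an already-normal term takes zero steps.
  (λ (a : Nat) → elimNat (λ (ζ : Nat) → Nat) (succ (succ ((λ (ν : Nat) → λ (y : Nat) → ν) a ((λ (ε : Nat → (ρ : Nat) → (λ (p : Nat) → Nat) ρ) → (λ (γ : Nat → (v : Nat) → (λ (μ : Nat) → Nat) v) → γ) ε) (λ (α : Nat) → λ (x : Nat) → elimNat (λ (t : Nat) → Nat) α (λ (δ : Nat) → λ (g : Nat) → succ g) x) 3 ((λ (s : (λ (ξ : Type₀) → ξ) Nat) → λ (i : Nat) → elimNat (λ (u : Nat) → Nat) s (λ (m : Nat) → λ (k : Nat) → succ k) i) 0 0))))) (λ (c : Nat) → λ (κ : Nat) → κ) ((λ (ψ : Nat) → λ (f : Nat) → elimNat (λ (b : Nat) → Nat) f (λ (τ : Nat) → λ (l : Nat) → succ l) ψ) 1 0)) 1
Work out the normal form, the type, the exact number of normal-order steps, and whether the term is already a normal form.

normal form:
  3
type:
  Nat
normal-order step count: 13
started in normal form: no
first contracted redex: a beta-redex


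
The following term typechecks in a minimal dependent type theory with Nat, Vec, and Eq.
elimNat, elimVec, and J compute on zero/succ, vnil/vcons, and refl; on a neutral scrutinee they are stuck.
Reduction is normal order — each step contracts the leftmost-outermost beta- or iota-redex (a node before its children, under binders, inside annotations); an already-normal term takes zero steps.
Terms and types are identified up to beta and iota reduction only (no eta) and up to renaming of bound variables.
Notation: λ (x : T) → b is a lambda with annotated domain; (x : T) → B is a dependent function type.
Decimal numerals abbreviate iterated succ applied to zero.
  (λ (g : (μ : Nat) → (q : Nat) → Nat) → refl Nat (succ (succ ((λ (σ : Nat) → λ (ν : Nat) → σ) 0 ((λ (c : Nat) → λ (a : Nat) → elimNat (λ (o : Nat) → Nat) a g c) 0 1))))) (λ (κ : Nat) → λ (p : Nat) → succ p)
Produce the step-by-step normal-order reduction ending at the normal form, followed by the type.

normal-order reduction sequence:
  (λ (g : (μ : Nat) → (q : Nat) → Nat) → refl Nat (succ (succ ((λ (σ : Nat) → λ (ν : Nat) → σ) 0 ((λ (c : Nat) → λ (a : Nat) → elimNat (λ (o : Nat) → Nat) a g c) 0 1))))) (λ (κ : Nat) → λ (p : Nat) → succ p)
  ~> refl Nat (succ (succ ((λ (g : Nat) → λ (μ : Nat) → g) 0 ((λ (q : Nat) → λ (σ : Nat) → elimNat (λ (ν : Nat) → Nat) σ (λ (c : Nat) → λ (a : Nat) → succ a) q) 0 1))))
  ~> refl Nat (succ (succ ((λ (g : Nat) → 0) ((λ (μ : Nat) → λ (q : Nat) → elimNat (λ (σ : Nat) → Nat) q (λ (ν : Nat) → λ (c : Nat) → succ c) μ) 0 1))))
  ~> refl Nat 2
the term's type:
  Eq Nat 2 2


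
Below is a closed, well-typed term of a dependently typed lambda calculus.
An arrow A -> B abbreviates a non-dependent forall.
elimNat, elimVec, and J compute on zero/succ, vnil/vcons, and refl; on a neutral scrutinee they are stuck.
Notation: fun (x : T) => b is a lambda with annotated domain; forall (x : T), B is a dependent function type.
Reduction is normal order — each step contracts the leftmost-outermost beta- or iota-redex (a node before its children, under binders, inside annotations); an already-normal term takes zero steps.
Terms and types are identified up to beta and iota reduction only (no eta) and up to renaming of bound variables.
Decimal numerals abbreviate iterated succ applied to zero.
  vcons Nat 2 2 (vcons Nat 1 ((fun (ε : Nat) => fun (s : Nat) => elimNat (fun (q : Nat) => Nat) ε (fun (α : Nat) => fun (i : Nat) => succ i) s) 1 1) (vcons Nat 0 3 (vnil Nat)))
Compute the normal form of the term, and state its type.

normal form:
  vcons Nat 2 2 (vcons Nat 1 2 (vcons Nat 0 3 (vnil Nat)))
inferred type:
  Vec Nat 3


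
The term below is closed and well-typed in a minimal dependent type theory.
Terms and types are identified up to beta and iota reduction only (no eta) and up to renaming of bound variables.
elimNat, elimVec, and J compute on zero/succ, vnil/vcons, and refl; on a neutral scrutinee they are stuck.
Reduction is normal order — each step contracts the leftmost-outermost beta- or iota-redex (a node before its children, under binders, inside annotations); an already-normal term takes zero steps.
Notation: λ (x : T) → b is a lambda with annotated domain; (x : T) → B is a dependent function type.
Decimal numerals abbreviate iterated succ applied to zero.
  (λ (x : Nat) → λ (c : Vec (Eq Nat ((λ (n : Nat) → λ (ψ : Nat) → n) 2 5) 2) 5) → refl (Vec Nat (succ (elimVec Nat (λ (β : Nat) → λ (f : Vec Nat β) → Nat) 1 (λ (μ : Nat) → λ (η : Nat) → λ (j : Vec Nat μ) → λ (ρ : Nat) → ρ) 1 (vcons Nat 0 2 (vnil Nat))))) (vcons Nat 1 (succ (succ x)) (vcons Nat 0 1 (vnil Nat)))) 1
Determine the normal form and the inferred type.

resulting normal form:
  λ (x : Vec (Eq Nat 2 2) 5) → refl (Vec Nat 2) (vcons Nat 1 3 (vcons Nat 0 1 (vnil Nat)))
type:
  (x : Vec (Eq Nat 2 2) 5) → Eq (Vec Nat 2) (vcons Nat 1 3 (vcons Nat 0 1 (vnil Nat))) (vcons Nat 1 3 (vcons Nat 0 1 (vnil Nat)))
observation: 9 normal-order steps normalize the term, beginning with a beta-redex.


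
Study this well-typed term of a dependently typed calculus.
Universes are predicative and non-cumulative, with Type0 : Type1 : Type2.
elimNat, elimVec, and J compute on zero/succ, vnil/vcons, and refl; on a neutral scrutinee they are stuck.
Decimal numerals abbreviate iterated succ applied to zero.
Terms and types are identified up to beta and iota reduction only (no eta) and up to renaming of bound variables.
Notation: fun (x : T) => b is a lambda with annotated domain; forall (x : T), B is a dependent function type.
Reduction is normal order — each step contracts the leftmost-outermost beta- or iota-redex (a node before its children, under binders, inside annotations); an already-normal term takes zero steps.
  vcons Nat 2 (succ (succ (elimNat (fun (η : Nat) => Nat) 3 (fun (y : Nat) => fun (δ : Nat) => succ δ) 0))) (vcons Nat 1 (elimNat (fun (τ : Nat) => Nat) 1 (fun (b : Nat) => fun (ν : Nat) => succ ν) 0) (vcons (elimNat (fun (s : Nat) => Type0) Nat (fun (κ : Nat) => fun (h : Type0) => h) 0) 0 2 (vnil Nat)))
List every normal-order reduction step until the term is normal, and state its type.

normal-order reduction sequence:
  vcons Nat 2 (succ (succ (elimNat (fun (η : Nat) => Nat) 3 (fun (y : Nat) => fun (δ : Nat) => succ δ) 0))) (vcons Nat 1 (elimNat (fun (τ : Nat) => Nat) 1 (fun (b : Nat) => fun (ν : Nat) => succ ν) 0) (vcons (elimNat (fun (s : Nat) => Type0) Nat (fun (κ : Nat) => fun (h : Type0) => h) 0) 0 2 (vnil Nat)))
  ~> vcons Nat 2 5 (vcons Nat 1 (elimNat (fun (η : Nat) => Nat) 1 (fun (y : Nat) => fun (δ : Nat) => succ δ) 0) (vcons (elimNat (fun (τ : Nat) => Type0) Nat (fun (b : Nat) => fun (ν : Type0) => ν) 0) 0 2 (vnil Nat)))
  ~> vcons Nat 2 5 (vcons Nat 1 1 (vcons (elimNat (fun (η : Nat) => Type0) Nat (fun (y : Nat) => fun (δ : Type0) => δ) 0) 0 2 (vnil Nat)))
  ~> vcons Nat 2 5 (vcons Nat 1 1 (vcons Nat 0 2 (vnil Nat)))
inferred type:
  Vec Nat 3
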